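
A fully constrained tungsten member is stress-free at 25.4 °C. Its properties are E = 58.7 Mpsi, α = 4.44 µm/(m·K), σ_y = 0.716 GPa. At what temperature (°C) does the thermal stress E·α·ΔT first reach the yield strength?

424 °C

E = 58.7 Mpsi = 404.7 GPa.
σ_y = 0.716 GPa = 716.0 MPa.
E·α·ΔT = 716.0 MPa ⇒ ΔT = 716.0 / (404.7×10³ × 4.44×10⁻⁶) = 398.4 K.
T = 25.4 + 398.4 = 423.8 °C.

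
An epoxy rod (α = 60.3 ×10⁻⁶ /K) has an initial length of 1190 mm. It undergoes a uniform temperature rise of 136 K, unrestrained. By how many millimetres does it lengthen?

ΔL = α·L₀·ΔT = 60.3×10⁻⁶ × 1190 mm × 136.0 K = 9.76 mm.

9.76 mm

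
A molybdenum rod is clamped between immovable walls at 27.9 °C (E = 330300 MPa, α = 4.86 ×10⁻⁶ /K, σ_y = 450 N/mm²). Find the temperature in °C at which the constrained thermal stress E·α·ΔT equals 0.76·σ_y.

241 °C

E = 330300 MPa = 330.3 GPa.
σ_y = 450 N/mm² = 450.0 MPa.
E·α·ΔT = 342.0 MPa ⇒ ΔT = 342.0 / (330.3×10³ × 4.86×10⁻⁶) = 213.0 K.
T = 27.9 + 213.0 = 240.9 °C.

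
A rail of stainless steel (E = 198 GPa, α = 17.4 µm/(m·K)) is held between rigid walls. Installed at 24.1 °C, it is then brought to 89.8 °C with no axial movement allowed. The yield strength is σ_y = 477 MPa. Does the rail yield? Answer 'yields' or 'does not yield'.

ΔT = 65.70 K. Constrained thermal stress σ = E·α·ΔT = 198.0×10³ MPa × 17.4×10⁻⁶ × 65.70 = 226 MPa (compressive).
Compare to σ_y = 477 MPa: σ < σ_y, so it does not yield.

does not yield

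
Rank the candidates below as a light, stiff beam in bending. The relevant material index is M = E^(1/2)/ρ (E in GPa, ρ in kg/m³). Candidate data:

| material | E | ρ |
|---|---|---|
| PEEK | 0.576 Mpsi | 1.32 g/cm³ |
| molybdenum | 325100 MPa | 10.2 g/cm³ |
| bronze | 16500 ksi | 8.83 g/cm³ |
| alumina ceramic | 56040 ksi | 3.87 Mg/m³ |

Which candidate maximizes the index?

Convert each candidate to consistent units, then evaluate M:
  PEEK: E = 3.971 GPa, ρ = 1320 kg/m³
  molybdenum: E = 325.1 GPa, ρ = 10200 kg/m³
  bronze: E = 113.8 GPa, ρ = 8830 kg/m³
  alumina ceramic: E = 386.4 GPa, ρ = 3870 kg/m³
  alumina ceramic: M = 5.08×10⁻³
  molybdenum: M = 1.77×10⁻³
  PEEK: M = 1.51×10⁻³
  bronze: M = 1.21×10⁻³
The maximum is for alumina ceramic.

alumina ceramic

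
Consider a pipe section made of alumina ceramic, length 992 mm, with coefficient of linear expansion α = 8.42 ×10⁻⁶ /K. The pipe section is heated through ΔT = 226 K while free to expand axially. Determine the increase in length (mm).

1.89 mm

ΔL = α·L₀·ΔT = 8.42×10⁻⁶ × 992 mm × 226.0 K = 1.89 mm.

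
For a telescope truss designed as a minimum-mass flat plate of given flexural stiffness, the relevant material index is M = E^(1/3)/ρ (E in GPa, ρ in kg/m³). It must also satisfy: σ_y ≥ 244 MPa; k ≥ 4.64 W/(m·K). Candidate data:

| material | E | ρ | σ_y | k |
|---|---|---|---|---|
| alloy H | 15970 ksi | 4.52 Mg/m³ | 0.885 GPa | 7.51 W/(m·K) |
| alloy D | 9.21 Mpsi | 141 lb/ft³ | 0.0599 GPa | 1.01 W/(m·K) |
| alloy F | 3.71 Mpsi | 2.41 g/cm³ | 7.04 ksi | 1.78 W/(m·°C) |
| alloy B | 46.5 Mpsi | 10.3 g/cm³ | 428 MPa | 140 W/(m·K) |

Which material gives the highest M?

Screen on constraints: σ_y ≥ 244 MPa; k ≥ 4.64 W/(m·K). Survivors: alloy H, alloy B.
Putting every candidate on a common basis:
  alloy H: E = 110.1 GPa, ρ = 4520 kg/m³
  alloy B: E = 320.6 GPa, ρ = 10300 kg/m³
  alloy H: M = 1.06×10⁻³
  alloy B: M = 0.664×10⁻³
Alloy H has the largest M.

alloy H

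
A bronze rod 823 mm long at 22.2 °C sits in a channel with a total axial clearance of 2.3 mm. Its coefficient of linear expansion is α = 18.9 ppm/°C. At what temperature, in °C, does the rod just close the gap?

170 °C

α·L₀·ΔT = 2.3 mm ⇒ ΔT = 2.3 / (18.9×10⁻⁶ × 823.0) = 147.9 K.
T = 22.2 + 147.9 = 170.1 °C.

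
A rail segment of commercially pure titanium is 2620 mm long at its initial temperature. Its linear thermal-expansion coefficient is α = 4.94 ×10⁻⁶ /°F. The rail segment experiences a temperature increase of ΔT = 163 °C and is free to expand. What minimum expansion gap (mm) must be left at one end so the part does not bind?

3.80 mm

Convert α: 4.94×10⁻⁶/°F × (9/5) = 8.89×10⁻⁶/K.
ΔL = α·L₀·ΔT = 8.89×10⁻⁶ × 2620 mm × 163.0 K = 3.80 mm.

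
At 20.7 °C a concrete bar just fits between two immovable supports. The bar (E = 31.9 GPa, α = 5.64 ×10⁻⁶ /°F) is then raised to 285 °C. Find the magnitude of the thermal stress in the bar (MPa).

α = 5.64×10⁻⁶/°F × 9/5 = 10.2×10⁻⁶/K.
ΔT = 264.3 K. Constrained thermal stress σ = E·α·ΔT = 31.90×10³ MPa × 10.2×10⁻⁶ × 264.3 = 85.6 MPa (compressive).

85.6 MPa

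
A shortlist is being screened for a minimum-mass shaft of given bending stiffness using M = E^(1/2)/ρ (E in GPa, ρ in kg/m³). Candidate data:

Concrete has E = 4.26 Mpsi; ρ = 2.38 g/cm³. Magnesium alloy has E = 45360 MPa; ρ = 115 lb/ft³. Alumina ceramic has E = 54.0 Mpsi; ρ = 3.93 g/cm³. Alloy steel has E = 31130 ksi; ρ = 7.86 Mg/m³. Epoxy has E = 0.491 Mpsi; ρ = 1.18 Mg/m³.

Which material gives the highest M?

alumina ceramic

Convert each candidate to consistent units, then evaluate M:
  concrete: E = 29.37 GPa, ρ = 2380 kg/m³
  magnesium alloy: E = 45.36 GPa, ρ = 1842 kg/m³
  alumina ceramic: E = 372.3 GPa, ρ = 3930 kg/m³
  alloy steel: E = 214.6 GPa, ρ = 7860 kg/m³
  epoxy: E = 3.385 GPa, ρ = 1180 kg/m³
  alumina ceramic: M = 4.91×10⁻³
  magnesium alloy: M = 3.66×10⁻³
  concrete: M = 2.28×10⁻³
  alloy steel: M = 1.86×10⁻³
  epoxy: M = 1.56×10⁻³
Alumina ceramic ranks first.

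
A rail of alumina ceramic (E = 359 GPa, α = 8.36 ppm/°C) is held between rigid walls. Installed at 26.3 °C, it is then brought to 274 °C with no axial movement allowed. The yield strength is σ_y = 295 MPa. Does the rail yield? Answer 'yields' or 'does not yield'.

yields

ΔT = 247.7 K. Constrained thermal stress σ = E·α·ΔT = 359.0×10³ MPa × 8.36×10⁻⁶ × 247.7 = 743 MPa (compressive).
Compare to σ_y = 295 MPa: σ ≥ σ_y, so it yields.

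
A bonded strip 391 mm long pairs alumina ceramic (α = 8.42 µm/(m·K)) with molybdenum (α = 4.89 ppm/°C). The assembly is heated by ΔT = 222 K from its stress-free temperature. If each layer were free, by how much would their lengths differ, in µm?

306 µm

Δα = |8.42 − 4.89|×10⁻⁶/K = 3.53×10⁻⁶/K.
ΔL_mismatch = Δα·L·ΔT = 3.53×10⁻⁶ × 391.0 mm × 222.0 K = 306 µm.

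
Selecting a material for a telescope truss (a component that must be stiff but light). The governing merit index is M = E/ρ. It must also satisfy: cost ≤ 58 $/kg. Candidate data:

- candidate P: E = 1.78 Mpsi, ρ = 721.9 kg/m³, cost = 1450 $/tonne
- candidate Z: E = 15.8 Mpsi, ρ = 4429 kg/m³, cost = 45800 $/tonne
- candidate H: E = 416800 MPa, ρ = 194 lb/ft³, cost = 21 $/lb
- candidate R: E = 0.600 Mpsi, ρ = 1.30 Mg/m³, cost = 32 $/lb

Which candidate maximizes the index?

Screen on constraints: cost ≤ 58 $/kg. Survivors: candidate P, candidate Z, candidate H.
In SI units:
  candidate P: E = 12.27 GPa, ρ = 721.9 kg/m³
  candidate Z: E = 108.9 GPa, ρ = 4429 kg/m³
  candidate H: E = 416.8 GPa, ρ = 3108 kg/m³
  candidate H: M = 134 MN·m/kg
  candidate Z: M = 24.6 MN·m/kg
  candidate P: M = 17.0 MN·m/kg
Candidate H ranks first.

candidate H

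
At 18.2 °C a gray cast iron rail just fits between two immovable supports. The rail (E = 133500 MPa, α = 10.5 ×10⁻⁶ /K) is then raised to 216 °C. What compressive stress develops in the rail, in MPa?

E = 133500 MPa = 133.5 GPa.
ΔT = 197.8 K. Constrained thermal stress σ = E·α·ΔT = 133.5×10³ MPa × 10.5×10⁻⁶ × 197.8 = 277 MPa (compressive).

277 MPa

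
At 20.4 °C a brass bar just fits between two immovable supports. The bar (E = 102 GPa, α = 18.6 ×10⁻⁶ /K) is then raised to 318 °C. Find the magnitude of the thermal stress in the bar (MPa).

565 MPa

ΔT = 297.6 K. Constrained thermal stress σ = E·α·ΔT = 102.0×10³ MPa × 18.6×10⁻⁶ × 297.6 = 565 MPa (compressive).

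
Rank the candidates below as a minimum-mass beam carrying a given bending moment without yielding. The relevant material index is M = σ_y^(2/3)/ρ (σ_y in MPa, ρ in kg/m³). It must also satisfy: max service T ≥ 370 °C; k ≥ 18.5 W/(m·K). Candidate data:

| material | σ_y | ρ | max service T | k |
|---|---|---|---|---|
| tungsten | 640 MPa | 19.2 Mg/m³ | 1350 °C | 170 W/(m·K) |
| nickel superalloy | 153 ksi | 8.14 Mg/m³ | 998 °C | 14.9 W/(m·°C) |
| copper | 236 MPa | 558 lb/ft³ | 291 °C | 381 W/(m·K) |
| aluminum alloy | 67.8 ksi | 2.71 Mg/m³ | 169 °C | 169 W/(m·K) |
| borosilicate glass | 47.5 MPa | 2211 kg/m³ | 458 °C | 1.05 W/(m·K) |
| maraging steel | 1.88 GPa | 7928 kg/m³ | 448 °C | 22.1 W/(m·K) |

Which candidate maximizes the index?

Screen on constraints: max service T ≥ 370 °C; k ≥ 18.5 W/(m·K). Survivors: tungsten, maraging steel.
In SI units:
  tungsten: σ_y = 640.0 MPa, ρ = 19200 kg/m³
  maraging steel: σ_y = 1880 MPa, ρ = 7928 kg/m³
  maraging steel: M = 19.2×10⁻³
  tungsten: M = 3.87×10⁻³
The maximum is for maraging steel.

maraging steel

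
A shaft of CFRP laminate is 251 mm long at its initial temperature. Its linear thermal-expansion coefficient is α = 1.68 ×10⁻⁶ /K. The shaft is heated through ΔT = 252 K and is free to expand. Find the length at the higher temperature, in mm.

ΔL = α·L₀·ΔT = 1.68×10⁻⁶ × 251 mm × 252.0 K = 0.106 mm.
L = L₀ + ΔL = 251 + 0.106 = 251.11 mm.

251.11 mm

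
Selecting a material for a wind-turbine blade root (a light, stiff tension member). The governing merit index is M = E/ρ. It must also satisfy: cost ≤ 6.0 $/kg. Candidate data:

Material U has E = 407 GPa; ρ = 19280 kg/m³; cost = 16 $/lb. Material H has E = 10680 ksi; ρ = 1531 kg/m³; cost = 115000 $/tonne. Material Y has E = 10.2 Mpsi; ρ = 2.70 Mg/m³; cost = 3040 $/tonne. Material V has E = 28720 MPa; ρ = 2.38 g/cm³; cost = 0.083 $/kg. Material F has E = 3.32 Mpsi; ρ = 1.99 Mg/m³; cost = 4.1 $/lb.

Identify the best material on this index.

Screen on constraints: cost ≤ 6.0 $/kg. Survivors: material Y, material V.
Normalizing units and computing the index:
  material Y: E = 70.33 GPa, ρ = 2700 kg/m³
  material V: E = 28.72 GPa, ρ = 2380 kg/m³
  material Y: M = 26.0 MN·m/kg
  material V: M = 12.1 MN·m/kg
Material Y has the largest M.

material Y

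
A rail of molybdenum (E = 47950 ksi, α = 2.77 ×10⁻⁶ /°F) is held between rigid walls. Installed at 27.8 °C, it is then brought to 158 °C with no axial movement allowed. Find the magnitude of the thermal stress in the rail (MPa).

E = 47950 ksi = 330.6 GPa.
α = 2.77×10⁻⁶/°F × 9/5 = 4.99×10⁻⁶/K.
ΔT = 130.2 K. Constrained thermal stress σ = E·α·ΔT = 330.6×10³ MPa × 4.99×10⁻⁶ × 130.2 = 215 MPa (compressive).

215 MPa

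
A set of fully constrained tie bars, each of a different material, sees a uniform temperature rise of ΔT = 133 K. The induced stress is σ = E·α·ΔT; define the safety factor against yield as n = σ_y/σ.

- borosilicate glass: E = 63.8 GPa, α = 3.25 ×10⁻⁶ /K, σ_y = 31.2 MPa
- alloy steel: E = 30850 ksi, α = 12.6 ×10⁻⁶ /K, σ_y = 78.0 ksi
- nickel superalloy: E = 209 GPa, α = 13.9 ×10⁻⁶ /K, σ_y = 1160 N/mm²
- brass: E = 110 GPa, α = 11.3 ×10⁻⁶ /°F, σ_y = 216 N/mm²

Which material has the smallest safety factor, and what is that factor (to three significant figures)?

brass, n = 0.726

Per material, after unit conversion:
  borosilicate glass: E = 63.80, α = 3.25, σ_y = 31.20 → σ = 27.6 MPa, n = 1.13
  alloy steel: E = 212.7, α = 12.6, σ_y = 537.8 → σ = 356 MPa, n = 1.51
  nickel superalloy: E = 209.0, α = 13.9, σ_y = 1160 → σ = 386 MPa, n = 3.00
  brass: E = 110.0, α = 20.3, σ_y = 216.0 → σ = 298 MPa, n = 0.726
The minimum is brass at n = 0.726.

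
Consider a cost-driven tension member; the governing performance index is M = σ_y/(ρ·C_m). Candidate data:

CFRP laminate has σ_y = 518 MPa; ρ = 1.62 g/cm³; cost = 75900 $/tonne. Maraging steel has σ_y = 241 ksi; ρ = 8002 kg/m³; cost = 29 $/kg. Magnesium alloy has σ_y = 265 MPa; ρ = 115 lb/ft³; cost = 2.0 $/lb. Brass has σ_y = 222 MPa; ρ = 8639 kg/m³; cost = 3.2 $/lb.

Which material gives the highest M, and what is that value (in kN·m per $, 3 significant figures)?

Normalizing units and computing the index:
  CFRP laminate: σ_y = 518.0 MPa, ρ = 1620 kg/m³, cost = 75.90 $/kg
  maraging steel: σ_y = 1662 MPa, ρ = 8002 kg/m³, cost = 29.00 $/kg
  magnesium alloy: σ_y = 265.0 MPa, ρ = 1842 kg/m³, cost = 4.409 $/kg
  brass: σ_y = 222.0 MPa, ρ = 8639 kg/m³, cost = 7.055 $/kg
  magnesium alloy: M = 32.6 kN·m per $
  maraging steel: M = 7.16 kN·m per $
  CFRP laminate: M = 4.21 kN·m per $
  brass: M = 3.64 kN·m per $
Magnesium alloy ranks first.

magnesium alloy, M = 32.6 kN·m per $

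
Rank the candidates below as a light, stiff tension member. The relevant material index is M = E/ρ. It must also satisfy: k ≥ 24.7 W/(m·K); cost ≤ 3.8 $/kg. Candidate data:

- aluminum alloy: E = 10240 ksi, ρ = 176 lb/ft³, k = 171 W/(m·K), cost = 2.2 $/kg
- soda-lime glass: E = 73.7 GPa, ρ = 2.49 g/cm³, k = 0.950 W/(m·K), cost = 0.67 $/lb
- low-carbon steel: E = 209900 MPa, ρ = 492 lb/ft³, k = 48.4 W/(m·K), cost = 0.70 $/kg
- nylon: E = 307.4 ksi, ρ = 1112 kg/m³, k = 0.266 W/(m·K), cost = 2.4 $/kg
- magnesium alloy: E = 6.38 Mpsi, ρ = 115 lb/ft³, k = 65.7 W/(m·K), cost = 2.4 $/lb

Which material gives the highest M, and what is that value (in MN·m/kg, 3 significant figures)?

low-carbon steel, M = 26.6 MN·m/kg

Screen on constraints: k ≥ 24.7 W/(m·K); cost ≤ 3.8 $/kg. Survivors: aluminum alloy, low-carbon steel.
Putting every candidate on a common basis:
  aluminum alloy: E = 70.60 GPa, ρ = 2819 kg/m³
  low-carbon steel: E = 209.9 GPa, ρ = 7881 kg/m³
  low-carbon steel: M = 26.6 MN·m/kg
  aluminum alloy: M = 25.0 MN·m/kg
Low-carbon steel has the largest M.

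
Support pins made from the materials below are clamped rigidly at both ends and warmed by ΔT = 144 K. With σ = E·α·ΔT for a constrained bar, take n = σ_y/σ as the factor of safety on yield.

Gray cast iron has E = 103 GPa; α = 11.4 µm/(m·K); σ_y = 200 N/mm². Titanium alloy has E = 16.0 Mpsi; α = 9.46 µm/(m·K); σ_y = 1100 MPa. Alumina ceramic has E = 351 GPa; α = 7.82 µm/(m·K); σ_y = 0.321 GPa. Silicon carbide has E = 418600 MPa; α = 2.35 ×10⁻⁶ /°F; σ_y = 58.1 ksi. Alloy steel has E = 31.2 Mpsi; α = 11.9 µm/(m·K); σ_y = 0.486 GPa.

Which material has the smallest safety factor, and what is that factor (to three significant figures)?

Per material, after unit conversion:
  gray cast iron: E = 103.0, α = 11.4, σ_y = 200.0 → σ = 169 MPa, n = 1.18
  titanium alloy: E = 110.3, α = 9.46, σ_y = 1100 → σ = 150 MPa, n = 7.32
  alumina ceramic: E = 351.0, α = 7.82, σ_y = 321.0 → σ = 395 MPa, n = 0.812
  silicon carbide: E = 418.6, α = 4.23, σ_y = 400.6 → σ = 255 MPa, n = 1.57
  alloy steel: E = 215.1, α = 11.9, σ_y = 486.0 → σ = 369 MPa, n = 1.32
The minimum is alumina ceramic at n = 0.812.

alumina ceramic, n = 0.812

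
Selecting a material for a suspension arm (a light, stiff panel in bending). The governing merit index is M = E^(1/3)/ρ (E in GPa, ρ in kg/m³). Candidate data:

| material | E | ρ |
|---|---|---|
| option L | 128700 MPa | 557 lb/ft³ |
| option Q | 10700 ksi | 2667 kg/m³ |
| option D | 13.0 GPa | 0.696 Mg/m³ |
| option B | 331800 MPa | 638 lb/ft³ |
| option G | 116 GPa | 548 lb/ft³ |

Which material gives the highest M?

Convert each candidate to consistent units, then evaluate M:
  option L: E = 128.7 GPa, ρ = 8922 kg/m³
  option Q: E = 73.77 GPa, ρ = 2667 kg/m³
  option D: E = 13.00 GPa, ρ = 696.0 kg/m³
  option B: E = 331.8 GPa, ρ = 10220 kg/m³
  option G: E = 116.0 GPa, ρ = 8778 kg/m³
  option D: M = 3.38×10⁻³
  option Q: M = 1.57×10⁻³
  option B: M = 0.677×10⁻³
  option L: M = 0.566×10⁻³
  option G: M = 0.556×10⁻³
Option D ranks first.

option D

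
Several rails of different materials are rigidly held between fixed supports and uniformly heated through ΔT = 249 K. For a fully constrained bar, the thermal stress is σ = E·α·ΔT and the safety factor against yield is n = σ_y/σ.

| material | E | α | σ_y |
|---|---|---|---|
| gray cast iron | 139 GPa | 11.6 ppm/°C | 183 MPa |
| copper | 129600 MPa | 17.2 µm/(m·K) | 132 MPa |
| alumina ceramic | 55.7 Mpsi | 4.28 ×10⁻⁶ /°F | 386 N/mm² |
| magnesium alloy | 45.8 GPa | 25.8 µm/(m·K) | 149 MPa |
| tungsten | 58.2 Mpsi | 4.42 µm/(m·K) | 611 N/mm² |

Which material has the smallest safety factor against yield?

With everything in SI (GPa, ×10⁻⁶/K, MPa):
  gray cast iron: E = 139.0, α = 11.6, σ_y = 183.0 → σ = 401 MPa, n = 0.456
  copper: E = 129.6, α = 17.2, σ_y = 132.0 → σ = 555 MPa, n = 0.238
  alumina ceramic: E = 384.0, α = 7.70, σ_y = 386.0 → σ = 737 MPa, n = 0.524
  magnesium alloy: E = 45.80, α = 25.8, σ_y = 149.0 → σ = 294 MPa, n = 0.506
  tungsten: E = 401.3, α = 4.42, σ_y = 611.0 → σ = 442 MPa, n = 1.38
The minimum is copper at n = 0.238.

copper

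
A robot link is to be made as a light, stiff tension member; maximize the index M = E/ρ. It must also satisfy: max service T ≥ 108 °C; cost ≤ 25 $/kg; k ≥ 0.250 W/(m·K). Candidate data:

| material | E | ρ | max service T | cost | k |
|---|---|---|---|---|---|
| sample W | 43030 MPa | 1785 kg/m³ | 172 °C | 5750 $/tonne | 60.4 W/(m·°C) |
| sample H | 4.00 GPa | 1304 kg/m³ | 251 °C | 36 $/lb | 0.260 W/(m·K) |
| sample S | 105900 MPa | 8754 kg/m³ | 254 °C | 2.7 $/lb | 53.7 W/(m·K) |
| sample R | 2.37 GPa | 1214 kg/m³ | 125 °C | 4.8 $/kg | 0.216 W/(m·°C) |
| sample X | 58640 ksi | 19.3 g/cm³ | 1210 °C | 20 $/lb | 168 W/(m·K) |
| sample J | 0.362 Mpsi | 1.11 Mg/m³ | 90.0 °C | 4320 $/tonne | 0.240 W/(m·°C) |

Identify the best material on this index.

sample W

Screen on constraints: max service T ≥ 108 °C; cost ≤ 25 $/kg; k ≥ 0.250 W/(m·K). Survivors: sample W, sample S.
Putting every candidate on a common basis:
  sample W: E = 43.03 GPa, ρ = 1785 kg/m³
  sample S: E = 105.9 GPa, ρ = 8754 kg/m³
  sample W: M = 24.1 MN·m/kg
  sample S: M = 12.1 MN·m/kg
Highest index: sample W.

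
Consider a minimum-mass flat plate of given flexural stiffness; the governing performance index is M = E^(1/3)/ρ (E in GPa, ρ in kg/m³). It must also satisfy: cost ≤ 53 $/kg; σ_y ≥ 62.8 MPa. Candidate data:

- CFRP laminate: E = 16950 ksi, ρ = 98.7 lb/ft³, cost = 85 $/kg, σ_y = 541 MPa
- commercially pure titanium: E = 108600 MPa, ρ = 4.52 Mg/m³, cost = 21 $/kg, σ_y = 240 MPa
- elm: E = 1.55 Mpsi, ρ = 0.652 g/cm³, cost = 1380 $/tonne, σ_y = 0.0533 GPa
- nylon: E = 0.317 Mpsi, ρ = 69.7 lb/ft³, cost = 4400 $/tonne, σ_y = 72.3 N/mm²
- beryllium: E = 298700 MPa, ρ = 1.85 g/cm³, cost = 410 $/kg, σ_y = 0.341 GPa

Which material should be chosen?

nylon

Screen on constraints: cost ≤ 53 $/kg; σ_y ≥ 62.8 MPa. Survivors: commercially pure titanium, nylon.
In SI units:
  commercially pure titanium: E = 108.6 GPa, ρ = 4520 kg/m³
  nylon: E = 2.186 GPa, ρ = 1116 kg/m³
  nylon: M = 1.16×10⁻³
  commercially pure titanium: M = 1.06×10⁻³
Nylon ranks first.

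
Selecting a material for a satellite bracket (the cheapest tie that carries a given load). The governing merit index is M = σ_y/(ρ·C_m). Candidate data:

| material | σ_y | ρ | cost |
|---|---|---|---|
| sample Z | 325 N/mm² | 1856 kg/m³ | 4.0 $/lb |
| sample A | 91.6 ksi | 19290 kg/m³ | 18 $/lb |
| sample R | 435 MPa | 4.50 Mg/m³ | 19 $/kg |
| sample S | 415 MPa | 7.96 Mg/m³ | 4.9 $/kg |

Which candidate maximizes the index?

Convert each candidate to consistent units, then evaluate M:
  sample Z: σ_y = 325.0 MPa, ρ = 1856 kg/m³, cost = 8.818 $/kg
  sample A: σ_y = 631.6 MPa, ρ = 19290 kg/m³, cost = 39.68 $/kg
  sample R: σ_y = 435.0 MPa, ρ = 4500 kg/m³, cost = 19.00 $/kg
  sample S: σ_y = 415.0 MPa, ρ = 7960 kg/m³, cost = 4.900 $/kg
  sample Z: M = 19.9 kN·m per $
  sample S: M = 10.6 kN·m per $
  sample R: M = 5.09 kN·m per $
  sample A: M = 0.825 kN·m per $
Sample Z ranks first.

sample Z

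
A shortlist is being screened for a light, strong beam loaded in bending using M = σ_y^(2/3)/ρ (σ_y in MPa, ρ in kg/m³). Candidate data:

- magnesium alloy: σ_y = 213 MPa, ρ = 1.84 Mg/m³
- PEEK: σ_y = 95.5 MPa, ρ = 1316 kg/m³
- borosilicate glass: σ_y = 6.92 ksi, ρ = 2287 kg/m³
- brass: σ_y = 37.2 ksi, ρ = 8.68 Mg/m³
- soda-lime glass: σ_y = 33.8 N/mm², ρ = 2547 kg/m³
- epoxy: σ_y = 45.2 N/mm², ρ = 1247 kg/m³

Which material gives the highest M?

magnesium alloy

After converting to SI:
  magnesium alloy: σ_y = 213.0 MPa, ρ = 1840 kg/m³
  PEEK: σ_y = 95.50 MPa, ρ = 1316 kg/m³
  borosilicate glass: σ_y = 47.71 MPa, ρ = 2287 kg/m³
  brass: σ_y = 256.5 MPa, ρ = 8680 kg/m³
  soda-lime glass: σ_y = 33.80 MPa, ρ = 2547 kg/m³
  epoxy: σ_y = 45.20 MPa, ρ = 1247 kg/m³
  magnesium alloy: M = 19.4×10⁻³
  PEEK: M = 15.9×10⁻³
  epoxy: M = 10.2×10⁻³
  borosilicate glass: M = 5.75×10⁻³
  brass: M = 4.65×10⁻³
  soda-lime glass: M = 4.10×10⁻³
Highest index: magnesium alloy.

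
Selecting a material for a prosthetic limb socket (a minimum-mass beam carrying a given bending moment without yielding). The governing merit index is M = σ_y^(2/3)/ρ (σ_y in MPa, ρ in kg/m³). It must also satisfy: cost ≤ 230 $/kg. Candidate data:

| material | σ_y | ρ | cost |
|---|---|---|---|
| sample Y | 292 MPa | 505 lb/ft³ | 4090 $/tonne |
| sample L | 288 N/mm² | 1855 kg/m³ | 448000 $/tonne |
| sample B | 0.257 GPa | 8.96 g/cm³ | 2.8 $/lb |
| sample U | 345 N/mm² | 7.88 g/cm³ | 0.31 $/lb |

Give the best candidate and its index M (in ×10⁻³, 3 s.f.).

Screen on constraints: cost ≤ 230 $/kg. Survivors: sample Y, sample B, sample U.
Convert each candidate to consistent units, then evaluate M:
  sample Y: σ_y = 292.0 MPa, ρ = 8089 kg/m³
  sample B: σ_y = 257.0 MPa, ρ = 8960 kg/m³
  sample U: σ_y = 345.0 MPa, ρ = 7880 kg/m³
  sample U: M = 6.24×10⁻³
  sample Y: M = 5.44×10⁻³
  sample B: M = 4.51×10⁻³
Sample U has the largest M.

sample U, M = 6.24×10⁻³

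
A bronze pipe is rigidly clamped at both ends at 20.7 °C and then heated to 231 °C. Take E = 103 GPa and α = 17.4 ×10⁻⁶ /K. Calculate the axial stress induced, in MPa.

377 MPa

ΔT = 210.3 K. Constrained thermal stress σ = E·α·ΔT = 103.0×10³ MPa × 17.4×10⁻⁶ × 210.3 = 377 MPa (compressive).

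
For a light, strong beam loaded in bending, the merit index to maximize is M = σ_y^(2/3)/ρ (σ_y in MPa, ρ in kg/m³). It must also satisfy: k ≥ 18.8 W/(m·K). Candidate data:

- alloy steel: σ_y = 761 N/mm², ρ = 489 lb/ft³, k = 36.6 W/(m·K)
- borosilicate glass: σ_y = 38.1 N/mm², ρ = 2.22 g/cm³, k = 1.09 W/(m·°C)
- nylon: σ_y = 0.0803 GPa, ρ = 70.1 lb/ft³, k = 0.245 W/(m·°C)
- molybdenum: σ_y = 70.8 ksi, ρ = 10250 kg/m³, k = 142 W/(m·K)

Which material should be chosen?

Screen on constraints: k ≥ 18.8 W/(m·K). Survivors: alloy steel, molybdenum.
Putting every candidate on a common basis:
  alloy steel: σ_y = 761.0 MPa, ρ = 7833 kg/m³
  molybdenum: σ_y = 488.1 MPa, ρ = 10250 kg/m³
  alloy steel: M = 10.6×10⁻³
  molybdenum: M = 6.05×10⁻³
Alloy steel has the largest M.

alloy steel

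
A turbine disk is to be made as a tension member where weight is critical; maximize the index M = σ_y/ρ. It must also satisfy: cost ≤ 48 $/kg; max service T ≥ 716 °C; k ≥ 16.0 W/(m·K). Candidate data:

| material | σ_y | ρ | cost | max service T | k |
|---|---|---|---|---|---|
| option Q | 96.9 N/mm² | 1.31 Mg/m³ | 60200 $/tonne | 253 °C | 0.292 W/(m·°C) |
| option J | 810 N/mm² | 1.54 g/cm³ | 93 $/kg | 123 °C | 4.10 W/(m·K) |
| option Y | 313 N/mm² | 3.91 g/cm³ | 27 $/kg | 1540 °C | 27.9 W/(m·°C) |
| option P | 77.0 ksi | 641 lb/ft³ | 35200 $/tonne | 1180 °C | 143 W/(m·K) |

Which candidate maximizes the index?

Screen on constraints: cost ≤ 48 $/kg; max service T ≥ 716 °C; k ≥ 16.0 W/(m·K). Survivors: option Y, option P.
Normalizing units and computing the index:
  option Y: σ_y = 313.0 MPa, ρ = 3910 kg/m³
  option P: σ_y = 530.9 MPa, ρ = 10270 kg/m³
  option Y: M = 80.1 kN·m/kg
  option P: M = 51.7 kN·m/kg
Option Y ranks first.

option Y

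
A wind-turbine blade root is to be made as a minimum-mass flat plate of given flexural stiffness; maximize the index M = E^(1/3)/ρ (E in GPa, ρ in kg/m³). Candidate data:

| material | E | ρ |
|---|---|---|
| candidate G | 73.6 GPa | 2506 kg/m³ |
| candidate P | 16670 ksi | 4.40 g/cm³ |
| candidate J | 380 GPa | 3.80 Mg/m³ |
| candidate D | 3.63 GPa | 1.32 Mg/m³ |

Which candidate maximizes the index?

candidate J

After converting to SI:
  candidate G: E = 73.60 GPa, ρ = 2506 kg/m³
  candidate P: E = 114.9 GPa, ρ = 4400 kg/m³
  candidate J: E = 380.0 GPa, ρ = 3800 kg/m³
  candidate D: E = 3.630 GPa, ρ = 1320 kg/m³
  candidate J: M = 1.91×10⁻³
  candidate G: M = 1.67×10⁻³
  candidate D: M = 1.16×10⁻³
  candidate P: M = 1.11×10⁻³
Candidate J ranks first.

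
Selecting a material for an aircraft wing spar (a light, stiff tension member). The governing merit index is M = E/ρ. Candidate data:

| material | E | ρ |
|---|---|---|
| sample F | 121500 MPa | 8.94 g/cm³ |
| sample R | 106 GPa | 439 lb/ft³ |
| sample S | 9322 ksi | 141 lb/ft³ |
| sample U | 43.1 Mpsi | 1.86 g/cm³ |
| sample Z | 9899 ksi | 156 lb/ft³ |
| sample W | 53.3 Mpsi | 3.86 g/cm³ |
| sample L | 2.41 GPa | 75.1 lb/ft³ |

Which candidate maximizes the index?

After converting to SI:
  sample F: E = 121.5 GPa, ρ = 8940 kg/m³
  sample R: E = 106.0 GPa, ρ = 7032 kg/m³
  sample S: E = 64.27 GPa, ρ = 2259 kg/m³
  sample U: E = 297.2 GPa, ρ = 1860 kg/m³
  sample Z: E = 68.25 GPa, ρ = 2499 kg/m³
  sample W: E = 367.5 GPa, ρ = 3860 kg/m³
  sample L: E = 2.410 GPa, ρ = 1203 kg/m³
  sample U: M = 160 MN·m/kg
  sample W: M = 95.2 MN·m/kg
  sample S: M = 28.5 MN·m/kg
  sample Z: M = 27.3 MN·m/kg
  sample R: M = 15.1 MN·m/kg
  sample F: M = 13.6 MN·m/kg
  sample L: M = 2.00 MN·m/kg
Sample U has the largest M.

sample U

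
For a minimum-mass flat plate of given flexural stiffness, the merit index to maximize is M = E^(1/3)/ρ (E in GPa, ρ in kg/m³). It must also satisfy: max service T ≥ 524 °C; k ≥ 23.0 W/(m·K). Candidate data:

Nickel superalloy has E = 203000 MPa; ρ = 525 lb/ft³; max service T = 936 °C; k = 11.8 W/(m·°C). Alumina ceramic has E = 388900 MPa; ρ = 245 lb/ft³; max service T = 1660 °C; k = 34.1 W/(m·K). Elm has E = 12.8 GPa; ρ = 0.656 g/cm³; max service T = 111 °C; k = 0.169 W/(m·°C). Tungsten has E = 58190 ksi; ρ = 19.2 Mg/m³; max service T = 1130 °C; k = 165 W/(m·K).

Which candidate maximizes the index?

Screen on constraints: max service T ≥ 524 °C; k ≥ 23.0 W/(m·K). Survivors: alumina ceramic, tungsten.
Normalizing units and computing the index:
  alumina ceramic: E = 388.9 GPa, ρ = 3925 kg/m³
  tungsten: E = 401.2 GPa, ρ = 19200 kg/m³
  alumina ceramic: M = 1.86×10⁻³
  tungsten: M = 0.384×10⁻³
Alumina ceramic has the largest M.

alumina ceramic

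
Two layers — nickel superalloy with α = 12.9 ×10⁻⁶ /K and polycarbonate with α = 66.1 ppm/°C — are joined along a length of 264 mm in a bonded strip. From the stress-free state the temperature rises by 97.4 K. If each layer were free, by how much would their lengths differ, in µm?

1370 µm

Δα = |12.9 − 66.1|×10⁻⁶/K = 53.2×10⁻⁶/K.
ΔL_mismatch = Δα·L·ΔT = 53.2×10⁻⁶ × 264.0 mm × 97.4 K = 1370 µm.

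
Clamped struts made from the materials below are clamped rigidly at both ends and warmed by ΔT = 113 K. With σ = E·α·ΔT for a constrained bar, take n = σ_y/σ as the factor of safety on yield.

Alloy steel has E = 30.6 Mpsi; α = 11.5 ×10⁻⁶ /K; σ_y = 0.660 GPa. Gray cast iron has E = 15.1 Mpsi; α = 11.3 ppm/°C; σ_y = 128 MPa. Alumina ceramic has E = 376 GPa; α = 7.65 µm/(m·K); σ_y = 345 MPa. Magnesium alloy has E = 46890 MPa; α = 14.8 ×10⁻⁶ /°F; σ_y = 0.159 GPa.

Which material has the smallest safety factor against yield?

In consistent units (E in GPa, α in ×10⁻⁶/K, σ_y in MPa):
  alloy steel: E = 211.0, α = 11.5, σ_y = 660.0 → σ = 274 MPa, n = 2.41
  gray cast iron: E = 104.1, α = 11.3, σ_y = 128.0 → σ = 133 MPa, n = 0.963
  alumina ceramic: E = 376.0, α = 7.65, σ_y = 345.0 → σ = 325 MPa, n = 1.06
  magnesium alloy: E = 46.89, α = 26.6, σ_y = 159.0 → σ = 141 MPa, n = 1.13
The minimum is gray cast iron at n = 0.963.

gray cast iron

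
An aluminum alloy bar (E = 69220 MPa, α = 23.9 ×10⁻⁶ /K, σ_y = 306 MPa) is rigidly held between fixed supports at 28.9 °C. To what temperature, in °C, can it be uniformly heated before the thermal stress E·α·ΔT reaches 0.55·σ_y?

131 °C

E = 69220 MPa = 69.22 GPa.
E·α·ΔT = 168.3 MPa ⇒ ΔT = 168.3 / (69.22×10³ × 23.9×10⁻⁶) = 101.7 K.
T = 28.9 + 101.7 = 130.6 °C.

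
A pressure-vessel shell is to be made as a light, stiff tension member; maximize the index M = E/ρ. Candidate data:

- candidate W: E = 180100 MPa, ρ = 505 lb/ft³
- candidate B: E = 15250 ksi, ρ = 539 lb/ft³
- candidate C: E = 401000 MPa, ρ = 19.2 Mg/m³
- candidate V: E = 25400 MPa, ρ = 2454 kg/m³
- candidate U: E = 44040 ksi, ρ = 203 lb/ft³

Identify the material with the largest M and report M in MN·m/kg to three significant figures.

candidate U, M = 93.4 MN·m/kg

Normalizing units and computing the index:
  candidate W: E = 180.1 GPa, ρ = 8089 kg/m³
  candidate B: E = 105.1 GPa, ρ = 8634 kg/m³
  candidate C: E = 401.0 GPa, ρ = 19200 kg/m³
  candidate V: E = 25.40 GPa, ρ = 2454 kg/m³
  candidate U: E = 303.6 GPa, ρ = 3252 kg/m³
  candidate U: M = 93.4 MN·m/kg
  candidate W: M = 22.3 MN·m/kg
  candidate C: M = 20.9 MN·m/kg
  candidate B: M = 12.2 MN·m/kg
  candidate V: M = 10.4 MN·m/kg
Candidate U has the largest M.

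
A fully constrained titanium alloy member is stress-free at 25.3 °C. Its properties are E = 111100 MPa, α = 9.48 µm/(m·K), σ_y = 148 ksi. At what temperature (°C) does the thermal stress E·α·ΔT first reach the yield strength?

994 °C

E = 111100 MPa = 111.1 GPa.
σ_y = 148 ksi = 1020 MPa.
E·α·ΔT = 1020 MPa ⇒ ΔT = 1020 / (111.1×10³ × 9.48×10⁻⁶) = 968.9 K.
T = 25.3 + 968.9 = 994.2 °C.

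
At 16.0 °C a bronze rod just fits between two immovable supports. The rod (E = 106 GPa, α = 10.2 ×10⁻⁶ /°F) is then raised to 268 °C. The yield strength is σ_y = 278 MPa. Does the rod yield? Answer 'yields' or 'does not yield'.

yields

α = 10.2×10⁻⁶/°F × 9/5 = 18.4×10⁻⁶/K.
ΔT = 252.0 K. Constrained thermal stress σ = E·α·ΔT = 106.0×10³ MPa × 18.4×10⁻⁶ × 252.0 = 490 MPa (compressive).
Compare to σ_y = 278 MPa: σ ≥ σ_y, so it yields.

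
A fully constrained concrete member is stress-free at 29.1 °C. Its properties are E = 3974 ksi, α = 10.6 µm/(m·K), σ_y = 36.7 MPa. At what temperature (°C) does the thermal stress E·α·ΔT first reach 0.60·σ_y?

105 °C

E = 3974 ksi = 27.40 GPa.
E·α·ΔT = 22.02 MPa ⇒ ΔT = 22.02 / (27.40×10³ × 10.6×10⁻⁶) = 75.82 K.
T = 29.1 + 75.82 = 104.9 °C.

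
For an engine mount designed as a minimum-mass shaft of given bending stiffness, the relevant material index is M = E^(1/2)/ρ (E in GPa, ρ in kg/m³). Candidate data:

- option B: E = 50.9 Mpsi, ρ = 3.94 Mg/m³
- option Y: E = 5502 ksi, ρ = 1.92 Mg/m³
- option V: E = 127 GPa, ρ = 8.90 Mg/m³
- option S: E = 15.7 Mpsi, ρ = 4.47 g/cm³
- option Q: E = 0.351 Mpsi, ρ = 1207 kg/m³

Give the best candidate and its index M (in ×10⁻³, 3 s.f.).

Putting every candidate on a common basis:
  option B: E = 350.9 GPa, ρ = 3940 kg/m³
  option Y: E = 37.93 GPa, ρ = 1920 kg/m³
  option V: E = 127.0 GPa, ρ = 8900 kg/m³
  option S: E = 108.2 GPa, ρ = 4470 kg/m³
  option Q: E = 2.420 GPa, ρ = 1207 kg/m³
  option B: M = 4.75×10⁻³
  option Y: M = 3.21×10⁻³
  option S: M = 2.33×10⁻³
  option Q: M = 1.29×10⁻³
  option V: M = 1.27×10⁻³
Option B ranks first.

option B, M = 4.75×10⁻³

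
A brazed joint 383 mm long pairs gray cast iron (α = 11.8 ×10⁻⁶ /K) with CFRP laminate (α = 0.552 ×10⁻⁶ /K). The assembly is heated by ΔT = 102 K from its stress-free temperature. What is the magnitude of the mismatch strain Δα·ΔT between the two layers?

Δα = |11.8 − 0.552|×10⁻⁶/K = 11.2×10⁻⁶/K.
Mismatch strain = Δα·ΔT = 11.2×10⁻⁶ × 102.0 = 1.15×10⁻³.

1.15×10⁻³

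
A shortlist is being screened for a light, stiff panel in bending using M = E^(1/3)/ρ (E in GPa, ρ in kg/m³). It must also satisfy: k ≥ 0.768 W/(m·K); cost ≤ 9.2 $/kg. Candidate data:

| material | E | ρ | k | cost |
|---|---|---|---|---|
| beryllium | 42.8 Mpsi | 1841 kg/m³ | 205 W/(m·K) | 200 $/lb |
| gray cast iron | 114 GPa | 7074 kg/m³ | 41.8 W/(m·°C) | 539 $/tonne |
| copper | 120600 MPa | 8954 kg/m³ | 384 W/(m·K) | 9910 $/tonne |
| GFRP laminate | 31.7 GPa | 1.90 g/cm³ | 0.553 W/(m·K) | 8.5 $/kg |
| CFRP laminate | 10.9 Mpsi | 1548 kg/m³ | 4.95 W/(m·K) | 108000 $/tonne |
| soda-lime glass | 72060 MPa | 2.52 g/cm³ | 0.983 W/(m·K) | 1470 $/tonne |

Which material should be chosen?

Screen on constraints: k ≥ 0.768 W/(m·K); cost ≤ 9.2 $/kg. Survivors: gray cast iron, soda-lime glass.
After converting to SI:
  gray cast iron: E = 114.0 GPa, ρ = 7074 kg/m³
  soda-lime glass: E = 72.06 GPa, ρ = 2520 kg/m³
  soda-lime glass: M = 1.65×10⁻³
  gray cast iron: M = 0.685×10⁻³
Highest index: soda-lime glass.

soda-lime glass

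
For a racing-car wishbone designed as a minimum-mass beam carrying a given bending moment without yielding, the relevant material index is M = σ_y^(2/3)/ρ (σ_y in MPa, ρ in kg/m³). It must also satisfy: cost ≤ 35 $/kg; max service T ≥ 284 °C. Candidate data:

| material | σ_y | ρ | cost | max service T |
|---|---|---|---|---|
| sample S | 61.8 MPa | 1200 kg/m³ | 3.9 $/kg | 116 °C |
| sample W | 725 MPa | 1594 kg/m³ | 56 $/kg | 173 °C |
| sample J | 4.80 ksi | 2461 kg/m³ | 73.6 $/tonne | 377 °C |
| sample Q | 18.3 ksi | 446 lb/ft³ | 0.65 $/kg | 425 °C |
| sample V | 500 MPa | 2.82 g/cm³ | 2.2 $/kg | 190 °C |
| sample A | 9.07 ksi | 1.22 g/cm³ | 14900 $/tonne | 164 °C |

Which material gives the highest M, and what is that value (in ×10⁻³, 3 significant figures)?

sample J, M = 4.19×10⁻³

Screen on constraints: cost ≤ 35 $/kg; max service T ≥ 284 °C. Survivors: sample J, sample Q.
In SI units:
  sample J: σ_y = 33.09 MPa, ρ = 2461 kg/m³
  sample Q: σ_y = 126.2 MPa, ρ = 7144 kg/m³
  sample J: M = 4.19×10⁻³
  sample Q: M = 3.52×10⁻³
Highest index: sample J.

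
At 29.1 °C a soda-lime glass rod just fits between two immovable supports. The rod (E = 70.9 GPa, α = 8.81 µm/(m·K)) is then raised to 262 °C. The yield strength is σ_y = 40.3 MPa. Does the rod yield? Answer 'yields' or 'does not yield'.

ΔT = 232.9 K. Constrained thermal stress σ = E·α·ΔT = 70.90×10³ MPa × 8.81×10⁻⁶ × 232.9 = 145 MPa (compressive).
Compare to σ_y = 40.3 MPa: σ ≥ σ_y, so it yields.

yields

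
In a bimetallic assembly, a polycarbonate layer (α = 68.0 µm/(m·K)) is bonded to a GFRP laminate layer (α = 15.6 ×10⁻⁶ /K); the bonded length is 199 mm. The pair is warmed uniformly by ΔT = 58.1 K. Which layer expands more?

polycarbonate

α(polycarbonate) = 68.0×10⁻⁶/K vs α(GFRP laminate) = 15.6×10⁻⁶/K.
Higher α expands more for the same ΔT: polycarbonate.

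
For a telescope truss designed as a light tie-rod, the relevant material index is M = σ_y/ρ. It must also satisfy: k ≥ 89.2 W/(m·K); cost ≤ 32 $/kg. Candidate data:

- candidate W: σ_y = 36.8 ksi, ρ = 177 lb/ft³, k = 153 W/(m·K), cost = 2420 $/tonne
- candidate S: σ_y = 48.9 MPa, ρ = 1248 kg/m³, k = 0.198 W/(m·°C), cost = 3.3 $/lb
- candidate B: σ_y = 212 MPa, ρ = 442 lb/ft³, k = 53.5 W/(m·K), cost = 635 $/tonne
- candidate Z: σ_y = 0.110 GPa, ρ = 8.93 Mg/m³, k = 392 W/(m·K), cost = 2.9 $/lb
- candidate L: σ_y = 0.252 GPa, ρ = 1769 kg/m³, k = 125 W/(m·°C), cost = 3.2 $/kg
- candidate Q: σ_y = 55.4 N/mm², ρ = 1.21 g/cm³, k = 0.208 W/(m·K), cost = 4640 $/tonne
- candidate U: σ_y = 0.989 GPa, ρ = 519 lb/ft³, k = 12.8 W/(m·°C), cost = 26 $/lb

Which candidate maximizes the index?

Screen on constraints: k ≥ 89.2 W/(m·K); cost ≤ 32 $/kg. Survivors: candidate W, candidate Z, candidate L.
Normalizing units and computing the index:
  candidate W: σ_y = 253.7 MPa, ρ = 2835 kg/m³
  candidate Z: σ_y = 110.0 MPa, ρ = 8930 kg/m³
  candidate L: σ_y = 252.0 MPa, ρ = 1769 kg/m³
  candidate L: M = 142 kN·m/kg
  candidate W: M = 89.5 kN·m/kg
  candidate Z: M = 12.3 kN·m/kg
Candidate L ranks first.

candidate L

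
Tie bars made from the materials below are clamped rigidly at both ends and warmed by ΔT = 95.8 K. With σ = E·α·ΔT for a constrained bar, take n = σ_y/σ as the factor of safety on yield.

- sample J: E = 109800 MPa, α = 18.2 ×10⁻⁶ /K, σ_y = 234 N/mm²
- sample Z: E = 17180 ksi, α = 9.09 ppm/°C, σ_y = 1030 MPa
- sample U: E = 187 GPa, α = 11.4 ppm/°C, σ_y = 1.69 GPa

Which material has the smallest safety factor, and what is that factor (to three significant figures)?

sample J, n = 1.22

In consistent units (E in GPa, α in ×10⁻⁶/K, σ_y in MPa):
  sample J: E = 109.8, α = 18.2, σ_y = 234.0 → σ = 191 MPa, n = 1.22
  sample Z: E = 118.5, α = 9.09, σ_y = 1030 → σ = 103 MPa, n = 9.99
  sample U: E = 187.0, α = 11.4, σ_y = 1690 → σ = 204 MPa, n = 8.28
Sample J has the lowest safety factor, n = 1.22.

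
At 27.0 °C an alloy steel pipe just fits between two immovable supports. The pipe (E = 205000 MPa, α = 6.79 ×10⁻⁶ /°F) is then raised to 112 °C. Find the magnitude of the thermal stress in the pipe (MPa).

E = 205000 MPa = 205.0 GPa.
α = 6.79×10⁻⁶/°F × 9/5 = 12.2×10⁻⁶/K.
ΔT = 85.00 K. Constrained thermal stress σ = E·α·ΔT = 205.0×10³ MPa × 12.2×10⁻⁶ × 85.00 = 213 MPa (compressive).

213 MPa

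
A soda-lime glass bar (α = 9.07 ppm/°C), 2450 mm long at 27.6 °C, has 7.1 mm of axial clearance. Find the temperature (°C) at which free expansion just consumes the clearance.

α·L₀·ΔT = 7.1 mm ⇒ ΔT = 7.1 / (9.07×10⁻⁶ × 2450.0) = 319.5 K.
T = 27.6 + 319.5 = 347.1 °C.

347 °C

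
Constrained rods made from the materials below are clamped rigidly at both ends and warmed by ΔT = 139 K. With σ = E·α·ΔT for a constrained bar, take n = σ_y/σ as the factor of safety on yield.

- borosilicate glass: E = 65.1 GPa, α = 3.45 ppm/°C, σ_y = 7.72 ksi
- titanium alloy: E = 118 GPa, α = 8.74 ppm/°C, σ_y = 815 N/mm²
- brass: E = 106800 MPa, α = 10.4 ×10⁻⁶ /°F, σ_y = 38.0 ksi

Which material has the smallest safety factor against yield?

Per material, after unit conversion:
  borosilicate glass: E = 65.10, α = 3.45, σ_y = 53.23 → σ = 31.2 MPa, n = 1.70
  titanium alloy: E = 118.0, α = 8.74, σ_y = 815.0 → σ = 143 MPa, n = 5.69
  brass: E = 106.8, α = 18.7, σ_y = 262.0 → σ = 278 MPa, n = 0.943
Brass has the lowest safety factor, n = 0.943.

brass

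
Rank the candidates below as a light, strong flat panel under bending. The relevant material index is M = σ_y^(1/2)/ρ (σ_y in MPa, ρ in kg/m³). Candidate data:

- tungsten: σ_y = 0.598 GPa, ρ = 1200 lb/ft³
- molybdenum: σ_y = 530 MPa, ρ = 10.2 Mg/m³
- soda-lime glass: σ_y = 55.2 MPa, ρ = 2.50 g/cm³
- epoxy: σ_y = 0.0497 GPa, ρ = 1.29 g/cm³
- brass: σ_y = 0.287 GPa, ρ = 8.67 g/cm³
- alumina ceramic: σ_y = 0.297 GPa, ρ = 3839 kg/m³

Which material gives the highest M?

epoxy

Normalizing units and computing the index:
  tungsten: σ_y = 598.0 MPa, ρ = 19220 kg/m³
  molybdenum: σ_y = 530.0 MPa, ρ = 10200 kg/m³
  soda-lime glass: σ_y = 55.20 MPa, ρ = 2500 kg/m³
  epoxy: σ_y = 49.70 MPa, ρ = 1290 kg/m³
  brass: σ_y = 287.0 MPa, ρ = 8670 kg/m³
  alumina ceramic: σ_y = 297.0 MPa, ρ = 3839 kg/m³
  epoxy: M = 5.46×10⁻³
  alumina ceramic: M = 4.49×10⁻³
  soda-lime glass: M = 2.97×10⁻³
  molybdenum: M = 2.26×10⁻³
  brass: M = 1.95×10⁻³
  tungsten: M = 1.27×10⁻³
Epoxy has the largest M.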